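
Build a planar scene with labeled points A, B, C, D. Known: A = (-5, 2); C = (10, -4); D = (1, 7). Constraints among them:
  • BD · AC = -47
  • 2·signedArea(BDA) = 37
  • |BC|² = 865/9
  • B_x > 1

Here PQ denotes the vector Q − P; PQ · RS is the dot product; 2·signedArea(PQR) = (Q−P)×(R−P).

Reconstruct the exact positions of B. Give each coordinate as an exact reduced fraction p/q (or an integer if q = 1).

B = (2, 5/3)

1. B_x = 2  [2·signedArea(BDA) = 37 ∩ BD · AC = -47]
2. B_y = 5/3  [2·signedArea(BDA) = 37 ∩ BD · AC = -47]
   → B = (2, 5/3)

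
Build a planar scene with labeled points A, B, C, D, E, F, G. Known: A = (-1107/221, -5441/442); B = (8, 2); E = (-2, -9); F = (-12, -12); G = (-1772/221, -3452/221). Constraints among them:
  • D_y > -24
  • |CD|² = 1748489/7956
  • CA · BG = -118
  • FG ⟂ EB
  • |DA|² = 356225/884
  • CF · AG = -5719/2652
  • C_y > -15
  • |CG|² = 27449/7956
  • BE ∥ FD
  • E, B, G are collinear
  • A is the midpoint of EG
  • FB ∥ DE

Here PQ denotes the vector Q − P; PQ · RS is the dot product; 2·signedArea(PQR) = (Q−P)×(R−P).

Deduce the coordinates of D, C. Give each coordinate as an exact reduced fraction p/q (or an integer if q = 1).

C = (-2137/221, -19585/1326)
D = (-22, -23)

1. D_x = -22  [FB ∥ DE ∩ BE ∥ FD]
2. D_y = -23  [FB ∥ DE ∩ BE ∥ FD]
   → D = (-22, -23)
3. C_x = -2137/221  [line 665/221·x + 1463/442·y + 206815/2652 = 0 ∩ |CG|² = 27449/7956]
4. C_y = -19585/1326  [line 665/221·x + 1463/442·y + 206815/2652 = 0 ∩ |CG|² = 27449/7956]
   → C = (-2137/221, -19585/1326)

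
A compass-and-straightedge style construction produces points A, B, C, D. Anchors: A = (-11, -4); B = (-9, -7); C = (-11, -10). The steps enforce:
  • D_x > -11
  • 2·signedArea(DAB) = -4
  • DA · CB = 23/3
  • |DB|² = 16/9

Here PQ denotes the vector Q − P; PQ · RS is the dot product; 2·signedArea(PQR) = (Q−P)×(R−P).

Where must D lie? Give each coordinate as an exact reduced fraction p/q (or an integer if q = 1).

D = (-31/3, -7)

1. D_x = -31/3  [2·signedArea(DAB) = -4 ∩ DA · CB = 23/3]
2. D_y = -7  [2·signedArea(DAB) = -4 ∩ DA · CB = 23/3]
   → D = (-31/3, -7)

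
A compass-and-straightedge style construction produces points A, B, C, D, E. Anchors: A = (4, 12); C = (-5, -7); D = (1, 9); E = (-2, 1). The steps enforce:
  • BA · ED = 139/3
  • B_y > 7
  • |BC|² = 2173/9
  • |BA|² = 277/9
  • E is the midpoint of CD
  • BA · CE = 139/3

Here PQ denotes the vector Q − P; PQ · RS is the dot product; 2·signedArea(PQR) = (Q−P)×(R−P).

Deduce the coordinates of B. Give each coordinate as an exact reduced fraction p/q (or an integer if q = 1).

1. B_x = 1  [line -3·x + -8·y + 185/3 = 0 ∩ |BA|² = 277/9]
2. B_y = 22/3  [line -3·x + -8·y + 185/3 = 0 ∩ |BA|² = 277/9]
   → B = (1, 22/3)

B = (1, 22/3)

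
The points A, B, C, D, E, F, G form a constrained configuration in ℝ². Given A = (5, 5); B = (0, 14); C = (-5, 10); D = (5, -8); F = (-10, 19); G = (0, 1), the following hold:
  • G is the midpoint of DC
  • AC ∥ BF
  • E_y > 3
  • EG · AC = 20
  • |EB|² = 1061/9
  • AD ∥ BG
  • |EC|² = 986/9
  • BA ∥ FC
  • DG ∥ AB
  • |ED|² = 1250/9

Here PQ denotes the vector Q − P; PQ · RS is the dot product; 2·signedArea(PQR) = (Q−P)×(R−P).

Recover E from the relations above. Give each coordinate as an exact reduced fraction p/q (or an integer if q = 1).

E = (10/3, 11/3)

1. E_x = 10/3  [line 10·x + -5·y + -15 = 0 ∩ |ED|² = 1250/9]
2. E_y = 11/3  [line 10·x + -5·y + -15 = 0 ∩ |ED|² = 1250/9]
   → E = (10/3, 11/3)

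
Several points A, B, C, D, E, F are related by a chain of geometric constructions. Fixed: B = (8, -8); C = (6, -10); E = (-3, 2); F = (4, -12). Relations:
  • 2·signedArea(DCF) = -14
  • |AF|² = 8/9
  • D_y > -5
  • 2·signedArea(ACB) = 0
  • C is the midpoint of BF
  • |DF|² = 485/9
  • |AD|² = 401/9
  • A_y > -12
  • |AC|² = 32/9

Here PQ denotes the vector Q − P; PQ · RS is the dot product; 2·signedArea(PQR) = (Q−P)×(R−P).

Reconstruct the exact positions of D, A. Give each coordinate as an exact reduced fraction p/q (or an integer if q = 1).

1. D_x = 13/3  [line 2·x + -2·y + -18 = 0 ∩ |DF|² = 485/9]
2. D_y = -14/3  [line 2·x + -2·y + -18 = 0 ∩ |DF|² = 485/9]
   → D = (13/3, -14/3)
3. A_x = 14/3  [line -2·x + 2·y + 32 = 0 ∩ |AF|² = 8/9]
4. A_y = -34/3  [line -2·x + 2·y + 32 = 0 ∩ |AF|² = 8/9]
   → A = (14/3, -34/3)

A = (14/3, -34/3)
D = (13/3, -14/3)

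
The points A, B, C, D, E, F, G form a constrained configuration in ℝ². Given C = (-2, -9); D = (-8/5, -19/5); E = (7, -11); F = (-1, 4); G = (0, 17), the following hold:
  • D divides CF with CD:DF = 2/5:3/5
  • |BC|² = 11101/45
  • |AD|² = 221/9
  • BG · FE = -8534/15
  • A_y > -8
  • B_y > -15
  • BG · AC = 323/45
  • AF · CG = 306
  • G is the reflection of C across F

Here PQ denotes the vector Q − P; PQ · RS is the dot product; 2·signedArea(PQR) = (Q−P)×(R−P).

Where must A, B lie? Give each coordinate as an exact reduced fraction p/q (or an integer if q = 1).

A = (17/15, -119/15)
B = (193/15, -211/15)

1. B_x = 193/15  [line -8·x + 15·y + 4709/15 = 0 ∩ |BC|² = 11101/45]
2. B_y = -211/15  [line -8·x + 15·y + 4709/15 = 0 ∩ |BC|² = 11101/45]
   → B = (193/15, -211/15)
3. A_x = 17/15  [AF · CG = 306 ∩ BG · AC = 323/45]
4. A_y = -119/15  [AF · CG = 306 ∩ BG · AC = 323/45]
   → A = (17/15, -119/15)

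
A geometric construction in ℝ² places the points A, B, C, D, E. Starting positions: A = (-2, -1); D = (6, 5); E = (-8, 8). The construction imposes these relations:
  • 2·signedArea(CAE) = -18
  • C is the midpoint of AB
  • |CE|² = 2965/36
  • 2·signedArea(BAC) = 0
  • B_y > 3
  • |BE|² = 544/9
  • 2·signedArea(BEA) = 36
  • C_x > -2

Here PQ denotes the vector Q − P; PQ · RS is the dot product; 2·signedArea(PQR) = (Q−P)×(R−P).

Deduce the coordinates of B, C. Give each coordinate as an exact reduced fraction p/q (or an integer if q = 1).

B = (-4/3, 4)
C = (-5/3, 3/2)

1. C_x = -5/3  [line -9·x + -6·y + -6 = 0 ∩ |CE|² = 2965/36]
2. C_y = 3/2  [line -9·x + -6·y + -6 = 0 ∩ |CE|² = 2965/36]
   → C = (-5/3, 3/2)
3. B_x = -4/3  [2·signedArea(BAC) = 0 ∩ C is the midpoint of AB]
4. B_y = 4  [2·signedArea(BAC) = 0 ∩ C is the midpoint of AB]
   → B = (-4/3, 4)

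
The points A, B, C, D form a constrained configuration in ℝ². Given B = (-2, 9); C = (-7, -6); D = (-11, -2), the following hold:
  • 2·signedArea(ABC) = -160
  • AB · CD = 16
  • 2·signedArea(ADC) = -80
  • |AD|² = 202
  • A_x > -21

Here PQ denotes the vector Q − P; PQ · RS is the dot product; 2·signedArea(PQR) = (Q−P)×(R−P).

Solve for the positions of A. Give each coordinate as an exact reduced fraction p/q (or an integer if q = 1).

1. A_x = -20  [2·signedArea(ABC) = -160 ∩ 2·signedArea(ADC) = -80]
2. A_y = -13  [2·signedArea(ABC) = -160 ∩ 2·signedArea(ADC) = -80]
   → A = (-20, -13)

A = (-20, -13)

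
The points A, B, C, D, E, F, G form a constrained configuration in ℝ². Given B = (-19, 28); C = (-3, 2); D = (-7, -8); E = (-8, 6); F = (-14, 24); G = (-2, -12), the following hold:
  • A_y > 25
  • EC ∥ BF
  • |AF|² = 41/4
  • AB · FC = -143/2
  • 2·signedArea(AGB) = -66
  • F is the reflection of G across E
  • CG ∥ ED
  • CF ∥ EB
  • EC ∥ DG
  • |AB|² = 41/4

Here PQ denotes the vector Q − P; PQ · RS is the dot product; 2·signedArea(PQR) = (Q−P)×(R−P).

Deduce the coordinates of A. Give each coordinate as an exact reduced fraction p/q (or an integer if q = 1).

A = (-33/2, 26)

1. A_x = -33/2  [2·signedArea(AGB) = -66 ∩ AB · FC = -143/2]
2. A_y = 26  [2·signedArea(AGB) = -66 ∩ AB · FC = -143/2]
   → A = (-33/2, 26)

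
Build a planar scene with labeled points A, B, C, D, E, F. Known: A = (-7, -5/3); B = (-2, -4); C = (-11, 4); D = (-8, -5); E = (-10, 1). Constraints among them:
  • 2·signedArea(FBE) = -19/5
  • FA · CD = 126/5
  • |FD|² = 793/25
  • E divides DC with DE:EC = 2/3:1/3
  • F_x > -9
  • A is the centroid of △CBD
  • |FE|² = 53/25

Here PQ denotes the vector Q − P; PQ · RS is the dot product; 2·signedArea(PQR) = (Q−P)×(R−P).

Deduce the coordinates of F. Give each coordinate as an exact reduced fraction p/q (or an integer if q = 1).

1. F_x = -43/5  [2·signedArea(FBE) = -19/5 ∩ FA · CD = 126/5]
2. F_y = 3/5  [2·signedArea(FBE) = -19/5 ∩ FA · CD = 126/5]
   → F = (-43/5, 3/5)

F = (-43/5, 3/5)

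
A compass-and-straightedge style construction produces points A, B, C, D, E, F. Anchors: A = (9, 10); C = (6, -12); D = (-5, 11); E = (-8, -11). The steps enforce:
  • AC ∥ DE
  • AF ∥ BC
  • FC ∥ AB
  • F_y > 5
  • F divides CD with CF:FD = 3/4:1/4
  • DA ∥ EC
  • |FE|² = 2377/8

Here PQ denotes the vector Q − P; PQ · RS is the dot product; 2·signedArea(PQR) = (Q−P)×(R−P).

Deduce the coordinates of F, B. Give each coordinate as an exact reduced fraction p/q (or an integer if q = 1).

B = (69/4, -29/4)
F = (-9/4, 21/4)

1. F_x = -9/4  [F divides CD with CF:FD = 3/4:1/4]
2. F_y = 21/4  [F divides CD with CF:FD = 3/4:1/4]
   → F = (-9/4, 21/4)
3. B_x = 69/4  [AF ∥ BC ∩ FC ∥ AB]
4. B_y = -29/4  [AF ∥ BC ∩ FC ∥ AB]
   → B = (69/4, -29/4)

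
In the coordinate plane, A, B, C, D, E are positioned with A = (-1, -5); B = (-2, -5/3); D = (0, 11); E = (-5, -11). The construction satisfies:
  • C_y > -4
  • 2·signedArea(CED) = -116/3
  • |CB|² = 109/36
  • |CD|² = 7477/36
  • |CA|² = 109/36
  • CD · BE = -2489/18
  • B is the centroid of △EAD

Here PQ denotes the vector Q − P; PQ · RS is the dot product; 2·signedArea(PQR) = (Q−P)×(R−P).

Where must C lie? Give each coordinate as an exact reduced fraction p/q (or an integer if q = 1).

1. C_x = -3/2  [2·signedArea(CED) = -116/3 ∩ CD · BE = -2489/18]
2. C_y = -10/3  [2·signedArea(CED) = -116/3 ∩ CD · BE = -2489/18]
   → C = (-3/2, -10/3)

C = (-3/2, -10/3)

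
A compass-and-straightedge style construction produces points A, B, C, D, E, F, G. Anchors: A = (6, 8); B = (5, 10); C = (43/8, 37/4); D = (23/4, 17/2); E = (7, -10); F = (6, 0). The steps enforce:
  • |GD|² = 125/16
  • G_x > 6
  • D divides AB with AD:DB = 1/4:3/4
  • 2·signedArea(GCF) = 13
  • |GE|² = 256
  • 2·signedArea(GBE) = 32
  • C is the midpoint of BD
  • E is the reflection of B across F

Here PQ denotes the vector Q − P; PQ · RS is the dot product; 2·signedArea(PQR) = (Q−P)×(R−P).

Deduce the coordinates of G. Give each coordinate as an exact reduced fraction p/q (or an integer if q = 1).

G = (7, 6)

1. G_x = 7  [2·signedArea(GCF) = 13 ∩ 2·signedArea(GBE) = 32]
2. G_y = 6  [2·signedArea(GCF) = 13 ∩ 2·signedArea(GBE) = 32]
   → G = (7, 6)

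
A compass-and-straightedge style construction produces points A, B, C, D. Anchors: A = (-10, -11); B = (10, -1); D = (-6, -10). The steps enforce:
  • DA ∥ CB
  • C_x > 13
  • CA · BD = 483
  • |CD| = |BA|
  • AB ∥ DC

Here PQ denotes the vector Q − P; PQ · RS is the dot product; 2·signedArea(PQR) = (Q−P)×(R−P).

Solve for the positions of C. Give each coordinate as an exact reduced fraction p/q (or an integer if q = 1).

C = (14, 0)

1. C_x = 14  [DA ∥ CB ∩ AB ∥ DC]
2. C_y = 0  [DA ∥ CB ∩ AB ∥ DC]
   → C = (14, 0)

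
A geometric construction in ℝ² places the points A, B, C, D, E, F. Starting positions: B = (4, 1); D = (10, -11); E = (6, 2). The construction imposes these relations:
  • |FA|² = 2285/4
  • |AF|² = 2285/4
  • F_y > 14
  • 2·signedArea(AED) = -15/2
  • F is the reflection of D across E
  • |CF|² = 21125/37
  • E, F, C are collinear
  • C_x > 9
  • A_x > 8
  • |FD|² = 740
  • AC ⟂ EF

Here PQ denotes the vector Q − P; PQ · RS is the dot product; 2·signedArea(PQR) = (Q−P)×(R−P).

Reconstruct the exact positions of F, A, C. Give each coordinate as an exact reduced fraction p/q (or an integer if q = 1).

1. F_x = 2  [F is the reflection of D across E]
2. F_y = 15  [F is the reflection of D across E]
   → F = (2, 15)
3. A_x = 17/2  [line 13·x + 4·y + -157/2 = 0 ∩ |AF|² = 2285/4]
4. A_y = -8  [line 13·x + 4·y + -157/2 = 0 ∩ |AF|² = 2285/4]
   → A = (17/2, -8)
5. C_x = 334/37  [E, F, C are collinear ∩ AC ⟂ EF]
6. C_y = -290/37  [E, F, C are collinear ∩ AC ⟂ EF]
   → C = (334/37, -290/37)

A = (17/2, -8)
C = (334/37, -290/37)
F = (2, 15)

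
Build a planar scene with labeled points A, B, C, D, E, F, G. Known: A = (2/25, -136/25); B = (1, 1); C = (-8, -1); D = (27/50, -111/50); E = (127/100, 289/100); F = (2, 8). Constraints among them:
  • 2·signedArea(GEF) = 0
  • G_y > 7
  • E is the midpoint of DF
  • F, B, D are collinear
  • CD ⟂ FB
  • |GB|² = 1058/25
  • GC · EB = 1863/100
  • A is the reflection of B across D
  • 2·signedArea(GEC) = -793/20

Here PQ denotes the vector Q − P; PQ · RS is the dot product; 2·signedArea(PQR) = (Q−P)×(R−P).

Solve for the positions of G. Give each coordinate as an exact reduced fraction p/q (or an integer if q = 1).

1. G_x = 48/25  [2·signedArea(GEF) = 0 ∩ 2·signedArea(GEC) = -793/20]
2. G_y = 186/25  [2·signedArea(GEF) = 0 ∩ 2·signedArea(GEC) = -793/20]
   → G = (48/25, 186/25)

G = (48/25, 186/25)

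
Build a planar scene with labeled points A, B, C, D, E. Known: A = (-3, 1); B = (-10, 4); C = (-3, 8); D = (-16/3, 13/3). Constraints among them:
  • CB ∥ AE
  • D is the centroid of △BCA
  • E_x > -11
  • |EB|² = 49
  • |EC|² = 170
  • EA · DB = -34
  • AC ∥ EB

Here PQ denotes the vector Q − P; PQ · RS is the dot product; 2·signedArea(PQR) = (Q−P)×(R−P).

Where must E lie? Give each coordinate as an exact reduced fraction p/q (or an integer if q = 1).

1. E_x = -10  [AC ∥ EB ∩ CB ∥ AE]
2. E_y = -3  [AC ∥ EB ∩ CB ∥ AE]
   → E = (-10, -3)

E = (-10, -3)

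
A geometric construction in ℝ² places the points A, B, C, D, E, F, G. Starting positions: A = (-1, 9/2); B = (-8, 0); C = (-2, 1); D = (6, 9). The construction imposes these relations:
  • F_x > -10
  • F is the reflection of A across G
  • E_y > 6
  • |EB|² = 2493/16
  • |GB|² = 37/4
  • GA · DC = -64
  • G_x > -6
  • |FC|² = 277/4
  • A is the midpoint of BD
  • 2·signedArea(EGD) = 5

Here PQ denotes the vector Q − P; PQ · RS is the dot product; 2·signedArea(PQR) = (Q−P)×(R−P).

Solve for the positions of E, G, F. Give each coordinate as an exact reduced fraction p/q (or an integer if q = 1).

E = (5/2, 27/4)
F = (-9, -7/2)
G = (-5, 1/2)

1. G_x = -5  [line 8·x + 8·y + 36 = 0 ∩ |GB|² = 37/4]
2. G_y = 1/2  [line 8·x + 8·y + 36 = 0 ∩ |GB|² = 37/4]
   → G = (-5, 1/2)
3. F_x = -9  [F is the reflection of A across G]
4. F_y = -7/2  [F is the reflection of A across G]
   → F = (-9, -7/2)
5. E_x = 5/2  [line -17/2·x + 11·y + -53 = 0 ∩ |EB|² = 2493/16]
6. E_y = 27/4  [line -17/2·x + 11·y + -53 = 0 ∩ |EB|² = 2493/16]
   → E = (5/2, 27/4)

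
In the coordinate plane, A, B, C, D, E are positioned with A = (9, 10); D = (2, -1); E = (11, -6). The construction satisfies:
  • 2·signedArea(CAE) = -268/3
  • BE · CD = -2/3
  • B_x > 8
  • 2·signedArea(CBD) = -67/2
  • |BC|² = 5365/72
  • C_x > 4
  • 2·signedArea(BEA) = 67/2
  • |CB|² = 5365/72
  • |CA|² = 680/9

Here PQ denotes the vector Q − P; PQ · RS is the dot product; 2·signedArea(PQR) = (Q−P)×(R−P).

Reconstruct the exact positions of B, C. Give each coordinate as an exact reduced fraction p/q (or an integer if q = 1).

1. C_x = 13/3  [line 16·x + 2·y + -224/3 = 0 ∩ |CA|² = 680/9]
2. C_y = 8/3  [line 16·x + 2·y + -224/3 = 0 ∩ |CA|² = 680/9]
   → C = (13/3, 8/3)
3. B_x = 35/4  [2·signedArea(BEA) = 67/2 ∩ 2·signedArea(CBD) = -67/2]
4. B_y = -19/4  [2·signedArea(BEA) = 67/2 ∩ 2·signedArea(CBD) = -67/2]
   → B = (35/4, -19/4)

B = (35/4, -19/4)
C = (13/3, 8/3)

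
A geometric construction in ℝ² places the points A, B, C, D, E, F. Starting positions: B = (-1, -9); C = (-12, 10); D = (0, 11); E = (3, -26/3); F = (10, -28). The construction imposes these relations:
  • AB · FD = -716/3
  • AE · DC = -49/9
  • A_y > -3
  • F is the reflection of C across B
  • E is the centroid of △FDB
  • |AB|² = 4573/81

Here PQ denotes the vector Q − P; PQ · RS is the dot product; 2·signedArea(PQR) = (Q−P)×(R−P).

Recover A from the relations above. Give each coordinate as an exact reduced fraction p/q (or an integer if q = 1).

1. A_x = 2  [AE · DC = -49/9 ∩ AB · FD = -716/3]
2. A_y = -19/9  [AE · DC = -49/9 ∩ AB · FD = -716/3]
   → A = (2, -19/9)

A = (2, -19/9)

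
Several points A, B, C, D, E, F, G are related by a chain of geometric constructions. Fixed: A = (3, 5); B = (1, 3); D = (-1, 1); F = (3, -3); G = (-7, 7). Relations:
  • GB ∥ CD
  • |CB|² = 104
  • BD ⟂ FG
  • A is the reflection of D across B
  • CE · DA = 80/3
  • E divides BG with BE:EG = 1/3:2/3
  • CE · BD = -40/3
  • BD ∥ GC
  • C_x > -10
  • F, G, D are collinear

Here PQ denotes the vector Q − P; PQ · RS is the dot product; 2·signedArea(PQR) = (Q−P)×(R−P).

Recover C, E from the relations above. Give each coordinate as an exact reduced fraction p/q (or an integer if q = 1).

C = (-9, 5)
E = (-5/3, 13/3)

1. C_x = -9  [GB ∥ CD ∩ BD ∥ GC]
2. C_y = 5  [GB ∥ CD ∩ BD ∥ GC]
   → C = (-9, 5)
3. E_x = -5/3  [E divides BG with BE:EG = 1/3:2/3]
4. E_y = 13/3  [E divides BG with BE:EG = 1/3:2/3]
   → E = (-5/3, 13/3)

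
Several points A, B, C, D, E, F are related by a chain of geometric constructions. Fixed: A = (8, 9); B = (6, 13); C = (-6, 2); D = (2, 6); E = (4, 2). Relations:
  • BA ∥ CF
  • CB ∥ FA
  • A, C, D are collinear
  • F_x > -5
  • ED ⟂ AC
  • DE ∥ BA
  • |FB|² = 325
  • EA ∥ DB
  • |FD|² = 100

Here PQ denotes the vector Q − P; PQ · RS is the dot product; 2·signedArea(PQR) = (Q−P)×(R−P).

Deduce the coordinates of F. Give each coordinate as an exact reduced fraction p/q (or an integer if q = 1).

F = (-4, -2)

1. F_x = -4  [CB ∥ FA ∩ BA ∥ CF]
2. F_y = -2  [CB ∥ FA ∩ BA ∥ CF]
   → F = (-4, -2)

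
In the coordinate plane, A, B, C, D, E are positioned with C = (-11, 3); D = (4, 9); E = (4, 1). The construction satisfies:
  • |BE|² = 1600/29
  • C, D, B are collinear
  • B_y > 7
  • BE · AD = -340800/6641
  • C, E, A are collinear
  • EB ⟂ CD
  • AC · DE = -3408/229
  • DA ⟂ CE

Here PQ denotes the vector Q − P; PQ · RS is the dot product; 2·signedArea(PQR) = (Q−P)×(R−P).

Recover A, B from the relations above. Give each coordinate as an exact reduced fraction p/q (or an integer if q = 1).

A = (676/229, 261/229)
B = (36/29, 229/29)

1. A_x = 676/229  [C, E, A are collinear ∩ DA ⟂ CE]
2. A_y = 261/229  [C, E, A are collinear ∩ DA ⟂ CE]
   → A = (676/229, 261/229)
3. B_x = 36/29  [C, D, B are collinear ∩ EB ⟂ CD]
4. B_y = 229/29  [C, D, B are collinear ∩ EB ⟂ CD]
   → B = (36/29, 229/29)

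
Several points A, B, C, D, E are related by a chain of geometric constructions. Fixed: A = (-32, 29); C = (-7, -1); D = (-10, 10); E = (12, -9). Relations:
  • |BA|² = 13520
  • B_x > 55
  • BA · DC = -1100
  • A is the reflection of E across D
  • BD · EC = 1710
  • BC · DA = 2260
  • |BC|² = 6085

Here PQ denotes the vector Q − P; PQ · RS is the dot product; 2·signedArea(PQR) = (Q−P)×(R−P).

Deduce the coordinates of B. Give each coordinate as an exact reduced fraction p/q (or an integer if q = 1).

1. B_x = 56  [BC · DA = 2260 ∩ BA · DC = -1100]
2. B_y = -47  [BC · DA = 2260 ∩ BA · DC = -1100]
   → B = (56, -47)

B = (56, -47)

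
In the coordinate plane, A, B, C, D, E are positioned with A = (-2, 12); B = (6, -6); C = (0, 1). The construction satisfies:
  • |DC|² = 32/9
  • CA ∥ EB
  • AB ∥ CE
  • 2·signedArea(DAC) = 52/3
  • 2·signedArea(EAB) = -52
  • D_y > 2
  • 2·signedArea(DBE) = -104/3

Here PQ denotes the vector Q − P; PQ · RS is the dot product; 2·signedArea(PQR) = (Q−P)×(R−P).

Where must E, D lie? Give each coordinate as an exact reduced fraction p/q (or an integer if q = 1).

D = (4/3, 7/3)
E = (8, -17)

1. E_x = 8  [CA ∥ EB ∩ AB ∥ CE]
2. E_y = -17  [CA ∥ EB ∩ AB ∥ CE]
   → E = (8, -17)
3. D_x = 4/3  [line 11·x + 2·y + -58/3 = 0 ∩ |DC|² = 32/9]
4. D_y = 7/3  [line 11·x + 2·y + -58/3 = 0 ∩ |DC|² = 32/9]
   → D = (4/3, 7/3)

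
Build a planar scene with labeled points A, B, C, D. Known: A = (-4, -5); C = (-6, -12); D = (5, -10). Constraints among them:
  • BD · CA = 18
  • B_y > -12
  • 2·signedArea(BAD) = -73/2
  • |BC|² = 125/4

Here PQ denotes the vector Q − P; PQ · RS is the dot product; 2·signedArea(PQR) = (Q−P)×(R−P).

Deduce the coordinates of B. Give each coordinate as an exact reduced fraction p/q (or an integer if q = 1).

B = (-1/2, -11)

1. B_x = -1/2  [2·signedArea(BAD) = -73/2 ∩ BD · CA = 18]
2. B_y = -11  [2·signedArea(BAD) = -73/2 ∩ BD · CA = 18]
   → B = (-1/2, -11)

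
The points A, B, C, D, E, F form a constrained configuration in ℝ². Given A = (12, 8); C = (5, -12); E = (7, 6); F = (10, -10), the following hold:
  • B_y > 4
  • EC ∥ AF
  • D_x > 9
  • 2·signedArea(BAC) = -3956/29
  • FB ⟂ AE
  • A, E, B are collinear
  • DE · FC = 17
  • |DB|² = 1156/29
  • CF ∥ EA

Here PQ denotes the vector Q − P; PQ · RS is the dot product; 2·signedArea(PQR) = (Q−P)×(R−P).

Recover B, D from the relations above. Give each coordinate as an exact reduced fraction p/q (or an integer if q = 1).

1. B_x = 118/29  [A, E, B are collinear ∩ FB ⟂ AE]
2. B_y = 140/29  [A, E, B are collinear ∩ FB ⟂ AE]
   → B = (118/29, 140/29)
3. D_x = 288/29  [line 5·x + 2·y + -64 = 0 ∩ |DB|² = 1156/29]
4. D_y = 208/29  [line 5·x + 2·y + -64 = 0 ∩ |DB|² = 1156/29]
   → D = (288/29, 208/29)

B = (118/29, 140/29)
D = (288/29, 208/29)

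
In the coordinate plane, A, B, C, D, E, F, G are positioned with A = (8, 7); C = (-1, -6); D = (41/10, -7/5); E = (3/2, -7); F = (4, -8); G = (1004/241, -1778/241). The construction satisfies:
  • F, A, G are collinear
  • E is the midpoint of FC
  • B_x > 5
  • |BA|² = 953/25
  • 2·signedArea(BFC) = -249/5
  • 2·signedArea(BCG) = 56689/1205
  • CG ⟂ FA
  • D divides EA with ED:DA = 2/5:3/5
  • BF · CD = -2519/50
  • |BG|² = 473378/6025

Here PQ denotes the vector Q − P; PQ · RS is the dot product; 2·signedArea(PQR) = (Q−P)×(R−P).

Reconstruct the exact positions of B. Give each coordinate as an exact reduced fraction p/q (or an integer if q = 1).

B = (27/5, 7/5)

1. B_x = 27/5  [2·signedArea(BCG) = 56689/1205 ∩ BF · CD = -2519/50]
2. B_y = 7/5  [2·signedArea(BCG) = 56689/1205 ∩ BF · CD = -2519/50]
   → B = (27/5, 7/5)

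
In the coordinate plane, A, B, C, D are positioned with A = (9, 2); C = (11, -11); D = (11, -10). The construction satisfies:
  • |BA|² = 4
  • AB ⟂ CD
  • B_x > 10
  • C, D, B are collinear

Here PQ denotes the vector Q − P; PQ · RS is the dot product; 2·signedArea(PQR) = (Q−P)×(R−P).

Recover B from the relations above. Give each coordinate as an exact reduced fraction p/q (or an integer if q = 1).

B = (11, 2)

1. B_x = 11  [C, D, B are collinear ∩ AB ⟂ CD]
2. B_y = 2  [C, D, B are collinear ∩ AB ⟂ CD]
   → B = (11, 2)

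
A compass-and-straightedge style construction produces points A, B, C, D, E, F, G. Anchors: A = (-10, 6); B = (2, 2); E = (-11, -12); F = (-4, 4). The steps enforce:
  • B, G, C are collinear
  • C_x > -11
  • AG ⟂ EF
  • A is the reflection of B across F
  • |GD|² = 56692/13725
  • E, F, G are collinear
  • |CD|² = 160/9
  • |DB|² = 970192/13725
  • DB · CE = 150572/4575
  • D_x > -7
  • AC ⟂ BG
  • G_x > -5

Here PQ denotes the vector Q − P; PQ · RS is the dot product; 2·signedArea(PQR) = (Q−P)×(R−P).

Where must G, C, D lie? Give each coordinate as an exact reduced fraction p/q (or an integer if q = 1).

C = (-15646/1525, 7478/1525)
D = (-9282/1525, 19678/4575)
G = (-258/61, 212/61)

1. G_x = -258/61  [E, F, G are collinear ∩ AG ⟂ EF]
2. G_y = 212/61  [E, F, G are collinear ∩ AG ⟂ EF]
   → G = (-258/61, 212/61)
3. C_x = -15646/1525  [B, G, C are collinear ∩ AC ⟂ BG]
4. C_y = 7478/1525  [B, G, C are collinear ∩ AC ⟂ BG]
   → C = (-15646/1525, 7478/1525)
5. D_x = -9282/1525  [line 1129/1525·x + 25778/1525·y + -312014/4575 = 0 ∩ |CD|² = 160/9]
6. D_y = 19678/4575  [line 1129/1525·x + 25778/1525·y + -312014/4575 = 0 ∩ |CD|² = 160/9]
   → D = (-9282/1525, 19678/4575)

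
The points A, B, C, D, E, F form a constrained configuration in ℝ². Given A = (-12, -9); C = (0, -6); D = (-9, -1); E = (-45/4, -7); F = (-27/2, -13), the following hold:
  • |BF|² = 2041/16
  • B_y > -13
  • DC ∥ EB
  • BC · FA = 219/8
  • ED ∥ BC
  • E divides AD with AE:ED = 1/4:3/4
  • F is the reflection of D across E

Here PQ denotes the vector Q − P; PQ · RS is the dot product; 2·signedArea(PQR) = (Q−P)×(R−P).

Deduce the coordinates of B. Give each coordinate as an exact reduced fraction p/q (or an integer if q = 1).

1. B_x = -9/4  [ED ∥ BC ∩ DC ∥ EB]
2. B_y = -12  [ED ∥ BC ∩ DC ∥ EB]
   → B = (-9/4, -12)

B = (-9/4, -12)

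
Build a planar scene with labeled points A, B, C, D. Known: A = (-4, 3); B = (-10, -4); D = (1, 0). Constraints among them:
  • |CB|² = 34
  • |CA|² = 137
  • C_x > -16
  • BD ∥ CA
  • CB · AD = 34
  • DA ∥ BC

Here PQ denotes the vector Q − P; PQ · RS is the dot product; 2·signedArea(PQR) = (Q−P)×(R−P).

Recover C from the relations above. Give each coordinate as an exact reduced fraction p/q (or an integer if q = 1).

C = (-15, -1)

1. C_x = -15  [BD ∥ CA ∩ DA ∥ BC]
2. C_y = -1  [BD ∥ CA ∩ DA ∥ BC]
   → C = (-15, -1)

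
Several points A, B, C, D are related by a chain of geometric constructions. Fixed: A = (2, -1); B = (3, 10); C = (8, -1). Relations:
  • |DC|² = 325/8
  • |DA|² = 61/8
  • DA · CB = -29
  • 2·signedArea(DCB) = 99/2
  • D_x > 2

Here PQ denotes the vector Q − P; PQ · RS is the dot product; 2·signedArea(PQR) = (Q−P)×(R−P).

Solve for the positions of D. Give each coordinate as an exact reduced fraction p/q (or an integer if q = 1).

D = (9/4, 7/4)

1. D_x = 9/4  [2·signedArea(DCB) = 99/2 ∩ DA · CB = -29]
2. D_y = 7/4  [2·signedArea(DCB) = 99/2 ∩ DA · CB = -29]
   → D = (9/4, 7/4)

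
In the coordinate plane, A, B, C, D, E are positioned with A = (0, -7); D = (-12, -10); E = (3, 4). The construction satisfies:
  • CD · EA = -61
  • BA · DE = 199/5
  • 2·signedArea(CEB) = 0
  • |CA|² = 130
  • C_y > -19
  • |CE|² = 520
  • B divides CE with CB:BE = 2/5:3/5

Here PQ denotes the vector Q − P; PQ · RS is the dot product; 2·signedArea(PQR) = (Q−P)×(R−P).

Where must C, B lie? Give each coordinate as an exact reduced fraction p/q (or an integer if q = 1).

B = (-3/5, -46/5)
C = (-3, -18)

1. C_x = -3  [line 3·x + 11·y + 207 = 0 ∩ |CE|² = 520]
2. C_y = -18  [line 3·x + 11·y + 207 = 0 ∩ |CE|² = 520]
   → C = (-3, -18)
3. B_x = -3/5  [2·signedArea(CEB) = 0 ∩ B divides CE with CB:BE = 2/5:3/5]
4. B_y = -46/5  [2·signedArea(CEB) = 0 ∩ B divides CE with CB:BE = 2/5:3/5]
   → B = (-3/5, -46/5)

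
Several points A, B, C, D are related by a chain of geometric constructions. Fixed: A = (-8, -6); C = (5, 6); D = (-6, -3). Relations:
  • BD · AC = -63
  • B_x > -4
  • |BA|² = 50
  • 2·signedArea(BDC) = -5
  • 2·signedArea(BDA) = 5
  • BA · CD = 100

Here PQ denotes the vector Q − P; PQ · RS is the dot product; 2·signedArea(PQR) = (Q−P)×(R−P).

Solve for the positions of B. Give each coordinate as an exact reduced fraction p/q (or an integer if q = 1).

B = (-3, -1)

1. B_x = -3  [BD · AC = -63 ∩ BA · CD = 100]
2. B_y = -1  [BD · AC = -63 ∩ BA · CD = 100]
   → B = (-3, -1)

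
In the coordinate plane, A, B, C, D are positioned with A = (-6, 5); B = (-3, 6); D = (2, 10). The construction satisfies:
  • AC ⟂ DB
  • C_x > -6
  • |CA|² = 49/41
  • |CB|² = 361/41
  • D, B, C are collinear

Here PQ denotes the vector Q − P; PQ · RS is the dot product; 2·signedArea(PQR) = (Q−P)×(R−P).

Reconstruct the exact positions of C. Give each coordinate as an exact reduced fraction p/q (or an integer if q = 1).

C = (-218/41, 170/41)

1. C_x = -218/41  [D, B, C are collinear ∩ AC ⟂ DB]
2. C_y = 170/41  [D, B, C are collinear ∩ AC ⟂ DB]
   → C = (-218/41, 170/41)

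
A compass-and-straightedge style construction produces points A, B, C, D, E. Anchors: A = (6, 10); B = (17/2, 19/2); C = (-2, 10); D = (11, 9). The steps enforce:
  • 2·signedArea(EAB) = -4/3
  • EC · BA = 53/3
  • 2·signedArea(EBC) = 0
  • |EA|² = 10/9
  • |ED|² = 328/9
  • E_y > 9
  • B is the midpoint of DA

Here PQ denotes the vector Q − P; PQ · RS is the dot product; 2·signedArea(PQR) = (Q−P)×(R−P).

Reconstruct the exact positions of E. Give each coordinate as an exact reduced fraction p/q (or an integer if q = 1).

1. E_x = 5  [2·signedArea(EBC) = 0 ∩ 2·signedArea(EAB) = -4/3]
2. E_y = 29/3  [2·signedArea(EBC) = 0 ∩ 2·signedArea(EAB) = -4/3]
   → E = (5, 29/3)

E = (5, 29/3)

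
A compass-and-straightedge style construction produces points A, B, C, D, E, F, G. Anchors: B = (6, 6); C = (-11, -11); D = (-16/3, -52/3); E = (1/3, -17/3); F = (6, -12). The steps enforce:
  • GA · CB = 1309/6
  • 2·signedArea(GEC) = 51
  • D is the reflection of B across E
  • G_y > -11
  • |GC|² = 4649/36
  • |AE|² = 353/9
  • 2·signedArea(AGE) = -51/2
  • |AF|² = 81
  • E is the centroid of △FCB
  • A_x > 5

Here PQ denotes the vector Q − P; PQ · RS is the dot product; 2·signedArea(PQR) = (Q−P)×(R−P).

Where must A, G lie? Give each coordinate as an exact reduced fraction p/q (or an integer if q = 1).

1. G_x = 1/3  [line 16/3·x + -34/3·y + -117 = 0 ∩ |GC|² = 4649/36]
2. G_y = -61/6  [line 16/3·x + -34/3·y + -117 = 0 ∩ |GC|² = 4649/36]
   → G = (1/3, -61/6)
3. A_x = 6  [2·signedArea(AGE) = -51/2 ∩ GA · CB = 1309/6]
4. A_y = -3  [2·signedArea(AGE) = -51/2 ∩ GA · CB = 1309/6]
   → A = (6, -3)

A = (6, -3)
G = (1/3, -61/6)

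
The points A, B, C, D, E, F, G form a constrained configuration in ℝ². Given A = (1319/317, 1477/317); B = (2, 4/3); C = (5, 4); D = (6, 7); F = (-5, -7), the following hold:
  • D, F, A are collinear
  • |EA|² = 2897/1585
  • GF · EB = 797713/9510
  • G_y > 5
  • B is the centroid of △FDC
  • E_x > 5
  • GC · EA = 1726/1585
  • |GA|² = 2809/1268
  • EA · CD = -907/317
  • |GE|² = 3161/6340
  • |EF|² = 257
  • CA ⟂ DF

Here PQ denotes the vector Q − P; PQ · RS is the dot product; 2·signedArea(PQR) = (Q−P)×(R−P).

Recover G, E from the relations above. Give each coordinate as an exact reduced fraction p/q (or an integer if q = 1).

1. E_x = 27/5  [line -1·x + -3·y + 21 = 0 ∩ |EF|² = 257]
2. E_y = 26/5  [line -1·x + -3·y + 21 = 0 ∩ |EF|² = 257]
   → E = (27/5, 26/5)
3. G_x = 3221/634  [GF · EB = 797713/9510 ∩ GC · EA = 1726/1585]
4. G_y = 1848/317  [GF · EB = 797713/9510 ∩ GC · EA = 1726/1585]
   → G = (3221/634, 1848/317)

E = (27/5, 26/5)
G = (3221/634, 1848/317)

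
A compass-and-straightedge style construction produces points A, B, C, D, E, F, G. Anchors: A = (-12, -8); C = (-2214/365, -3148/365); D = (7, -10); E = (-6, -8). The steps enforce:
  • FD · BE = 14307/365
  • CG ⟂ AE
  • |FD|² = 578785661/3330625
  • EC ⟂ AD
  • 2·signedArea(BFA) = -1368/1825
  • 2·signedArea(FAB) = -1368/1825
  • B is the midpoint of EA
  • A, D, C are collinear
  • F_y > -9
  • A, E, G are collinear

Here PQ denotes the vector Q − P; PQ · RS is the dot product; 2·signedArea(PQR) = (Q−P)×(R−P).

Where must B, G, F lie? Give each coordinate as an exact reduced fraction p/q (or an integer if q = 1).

B = (-9, -8)
F = (-2214/365, -15056/1825)
G = (-2214/365, -8)

1. B_x = -9  [B is the midpoint of EA]
2. B_y = -8  [B is the midpoint of EA]
   → B = (-9, -8)
3. G_x = -2214/365  [A, E, G are collinear ∩ CG ⟂ AE]
4. G_y = -8  [A, E, G are collinear ∩ CG ⟂ AE]
   → G = (-2214/365, -8)
5. F_x = -2214/365  [2·signedArea(FAB) = -1368/1825 ∩ FD · BE = 14307/365]
6. F_y = -15056/1825  [2·signedArea(FAB) = -1368/1825 ∩ FD · BE = 14307/365]
   → F = (-2214/365, -15056/1825)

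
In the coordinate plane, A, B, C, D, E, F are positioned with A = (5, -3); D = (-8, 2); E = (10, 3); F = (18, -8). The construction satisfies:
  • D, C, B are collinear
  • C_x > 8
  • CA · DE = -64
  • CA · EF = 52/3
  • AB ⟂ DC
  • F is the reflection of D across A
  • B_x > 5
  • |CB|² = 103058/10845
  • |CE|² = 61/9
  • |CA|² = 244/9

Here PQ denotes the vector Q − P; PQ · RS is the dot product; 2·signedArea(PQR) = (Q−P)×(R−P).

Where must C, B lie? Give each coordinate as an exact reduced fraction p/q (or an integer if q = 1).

1. C_x = 25/3  [CA · DE = -64 ∩ CA · EF = 52/3]
2. C_y = 1  [CA · DE = -64 ∩ CA · EF = 52/3]
   → C = (25/3, 1)
3. B_x = 6334/1205  [D, C, B are collinear ∩ AB ⟂ DC]
4. B_y = 1432/1205  [D, C, B are collinear ∩ AB ⟂ DC]
   → B = (6334/1205, 1432/1205)

B = (6334/1205, 1432/1205)
C = (25/3, 1)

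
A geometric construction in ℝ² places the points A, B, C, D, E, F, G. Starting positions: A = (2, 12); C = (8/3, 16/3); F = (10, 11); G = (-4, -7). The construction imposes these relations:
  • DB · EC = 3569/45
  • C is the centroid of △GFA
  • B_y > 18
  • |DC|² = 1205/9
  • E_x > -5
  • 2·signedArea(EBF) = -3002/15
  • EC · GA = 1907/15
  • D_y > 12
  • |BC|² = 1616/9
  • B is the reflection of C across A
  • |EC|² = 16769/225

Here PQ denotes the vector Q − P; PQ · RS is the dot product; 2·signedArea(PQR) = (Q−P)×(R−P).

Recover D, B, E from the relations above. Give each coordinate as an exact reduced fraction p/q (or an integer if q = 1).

B = (4/3, 56/3)
D = (-6, 13)
E = (-24/5, 1)

1. B_x = 4/3  [B is the reflection of C across A]
2. B_y = 56/3  [B is the reflection of C across A]
   → B = (4/3, 56/3)
3. E_x = -24/5  [EC · GA = 1907/15 ∩ 2·signedArea(EBF) = -3002/15]
4. E_y = 1  [EC · GA = 1907/15 ∩ 2·signedArea(EBF) = -3002/15]
   → E = (-24/5, 1)
5. D_x = -6  [line -112/15·x + -13/3·y + 173/15 = 0 ∩ |DC|² = 1205/9]
6. D_y = 13  [line -112/15·x + -13/3·y + 173/15 = 0 ∩ |DC|² = 1205/9]
   → D = (-6, 13)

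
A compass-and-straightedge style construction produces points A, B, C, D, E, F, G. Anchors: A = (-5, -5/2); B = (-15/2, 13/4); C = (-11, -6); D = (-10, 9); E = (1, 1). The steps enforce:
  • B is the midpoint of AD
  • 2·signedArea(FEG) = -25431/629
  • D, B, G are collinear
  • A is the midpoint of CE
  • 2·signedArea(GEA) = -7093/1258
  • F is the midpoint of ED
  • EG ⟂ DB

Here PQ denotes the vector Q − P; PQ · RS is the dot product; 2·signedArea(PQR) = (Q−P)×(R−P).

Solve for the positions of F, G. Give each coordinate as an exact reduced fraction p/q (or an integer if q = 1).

1. F_x = -9/2  [F is the midpoint of ED]
2. F_y = 5  [F is the midpoint of ED]
   → F = (-9/2, 5)
3. G_x = -3350/629  [D, B, G are collinear ∩ EG ⟂ DB]
4. G_y = -1101/629  [D, B, G are collinear ∩ EG ⟂ DB]
   → G = (-3350/629, -1101/629)

F = (-9/2, 5)
G = (-3350/629, -1101/629)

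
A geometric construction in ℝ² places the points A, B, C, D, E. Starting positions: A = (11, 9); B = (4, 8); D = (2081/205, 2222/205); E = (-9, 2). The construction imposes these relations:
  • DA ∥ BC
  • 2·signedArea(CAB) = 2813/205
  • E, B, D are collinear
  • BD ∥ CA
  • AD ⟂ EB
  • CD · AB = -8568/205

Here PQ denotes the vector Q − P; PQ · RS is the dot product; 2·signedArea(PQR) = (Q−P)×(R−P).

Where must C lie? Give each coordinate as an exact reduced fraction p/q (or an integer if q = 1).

1. C_x = 994/205  [BD ∥ CA ∩ DA ∥ BC]
2. C_y = 1263/205  [BD ∥ CA ∩ DA ∥ BC]
   → C = (994/205, 1263/205)

C = (994/205, 1263/205)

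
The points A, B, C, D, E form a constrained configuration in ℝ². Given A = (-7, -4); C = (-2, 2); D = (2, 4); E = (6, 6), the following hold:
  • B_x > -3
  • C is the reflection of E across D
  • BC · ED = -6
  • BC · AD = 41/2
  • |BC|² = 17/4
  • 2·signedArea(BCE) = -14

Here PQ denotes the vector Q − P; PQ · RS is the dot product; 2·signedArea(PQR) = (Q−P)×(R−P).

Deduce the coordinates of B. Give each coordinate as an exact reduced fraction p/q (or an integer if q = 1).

B = (-5/2, 0)

1. B_x = -5/2  [BC · ED = -6 ∩ BC · AD = 41/2]
2. B_y = 0  [BC · ED = -6 ∩ BC · AD = 41/2]
   → B = (-5/2, 0)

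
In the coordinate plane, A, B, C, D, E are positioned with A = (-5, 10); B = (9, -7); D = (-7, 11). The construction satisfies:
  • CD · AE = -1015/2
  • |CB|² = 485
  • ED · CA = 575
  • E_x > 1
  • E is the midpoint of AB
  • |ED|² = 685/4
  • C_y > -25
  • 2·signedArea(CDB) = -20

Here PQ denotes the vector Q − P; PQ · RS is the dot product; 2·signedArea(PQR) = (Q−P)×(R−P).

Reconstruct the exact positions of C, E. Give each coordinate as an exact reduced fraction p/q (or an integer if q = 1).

C = (23, -24)
E = (2, 3/2)

1. E_x = 2  [E is the midpoint of AB]
2. E_y = 3/2  [E is the midpoint of AB]
   → E = (2, 3/2)
3. C_x = 23  [2·signedArea(CDB) = -20 ∩ CD · AE = -1015/2]
4. C_y = -24  [2·signedArea(CDB) = -20 ∩ CD · AE = -1015/2]
   → C = (23, -24)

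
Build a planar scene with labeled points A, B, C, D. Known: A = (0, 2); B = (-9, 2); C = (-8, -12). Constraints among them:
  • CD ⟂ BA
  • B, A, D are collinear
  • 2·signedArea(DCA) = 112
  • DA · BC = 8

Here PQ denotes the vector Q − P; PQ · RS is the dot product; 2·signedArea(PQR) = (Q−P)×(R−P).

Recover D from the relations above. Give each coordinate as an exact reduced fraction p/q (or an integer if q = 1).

D = (-8, 2)

1. D_x = -8  [B, A, D are collinear ∩ CD ⟂ BA]
2. D_y = 2  [B, A, D are collinear ∩ CD ⟂ BA]
   → D = (-8, 2)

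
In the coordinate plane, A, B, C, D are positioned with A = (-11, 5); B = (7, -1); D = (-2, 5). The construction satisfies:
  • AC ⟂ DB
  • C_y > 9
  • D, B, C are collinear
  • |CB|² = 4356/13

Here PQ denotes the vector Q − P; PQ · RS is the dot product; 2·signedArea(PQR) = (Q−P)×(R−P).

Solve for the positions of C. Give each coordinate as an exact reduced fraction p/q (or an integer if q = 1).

C = (-107/13, 119/13)

1. C_x = -107/13  [D, B, C are collinear ∩ AC ⟂ DB]
2. C_y = 119/13  [D, B, C are collinear ∩ AC ⟂ DB]
   → C = (-107/13, 119/13)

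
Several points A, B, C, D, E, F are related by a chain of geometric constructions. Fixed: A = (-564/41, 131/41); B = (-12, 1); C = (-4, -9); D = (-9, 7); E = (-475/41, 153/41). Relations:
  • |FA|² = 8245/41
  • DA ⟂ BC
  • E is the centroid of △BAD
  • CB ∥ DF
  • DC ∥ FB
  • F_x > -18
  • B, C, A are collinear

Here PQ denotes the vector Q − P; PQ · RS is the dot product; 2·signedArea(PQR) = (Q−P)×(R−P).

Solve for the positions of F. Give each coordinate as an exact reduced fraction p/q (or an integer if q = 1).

1. F_x = -17  [DC ∥ FB ∩ CB ∥ DF]
2. F_y = 17  [DC ∥ FB ∩ CB ∥ DF]
   → F = (-17, 17)

F = (-17, 17)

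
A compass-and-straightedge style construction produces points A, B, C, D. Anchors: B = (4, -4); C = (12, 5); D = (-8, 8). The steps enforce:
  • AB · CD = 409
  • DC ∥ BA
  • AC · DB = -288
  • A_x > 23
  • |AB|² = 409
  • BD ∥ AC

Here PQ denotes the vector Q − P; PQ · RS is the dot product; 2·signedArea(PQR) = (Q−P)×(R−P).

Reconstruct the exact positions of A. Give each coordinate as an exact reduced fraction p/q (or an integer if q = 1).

A = (24, -7)

1. A_x = 24  [BD ∥ AC ∩ DC ∥ BA]
2. A_y = -7  [BD ∥ AC ∩ DC ∥ BA]
   → A = (24, -7)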